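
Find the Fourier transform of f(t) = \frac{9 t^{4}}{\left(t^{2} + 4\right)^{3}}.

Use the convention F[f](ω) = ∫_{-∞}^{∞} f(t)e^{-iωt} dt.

F(ω) = \frac{9 \pi \left(4 \omega^{2} - 10 \left|{\omega}\right| + 3\right) e^{- 2 \left|{\omega}\right|}}{16}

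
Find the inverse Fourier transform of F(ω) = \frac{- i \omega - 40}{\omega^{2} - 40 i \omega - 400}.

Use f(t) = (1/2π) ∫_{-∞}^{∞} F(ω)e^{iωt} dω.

f(t) = \left(20 t + 1\right) e^{- 20 t} u\left(t\right)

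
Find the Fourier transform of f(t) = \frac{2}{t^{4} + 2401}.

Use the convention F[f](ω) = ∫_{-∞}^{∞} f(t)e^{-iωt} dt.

F(ω) = \frac{2 \pi e^{- \frac{7 \sqrt{2} \left|{\omega}\right|}{2}} \sin{\left(\frac{7 \sqrt{2} \left|{\omega}\right|}{2} + \frac{\pi}{4} \right)}}{343}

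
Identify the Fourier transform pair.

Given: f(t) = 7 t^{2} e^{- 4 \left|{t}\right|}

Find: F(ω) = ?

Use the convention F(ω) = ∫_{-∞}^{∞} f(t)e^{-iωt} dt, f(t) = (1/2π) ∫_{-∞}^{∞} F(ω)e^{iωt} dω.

F(ω) = \frac{112 \left(16 - 3 \omega^{2}\right)}{\left(\omega^{2} + 16\right)^{3}}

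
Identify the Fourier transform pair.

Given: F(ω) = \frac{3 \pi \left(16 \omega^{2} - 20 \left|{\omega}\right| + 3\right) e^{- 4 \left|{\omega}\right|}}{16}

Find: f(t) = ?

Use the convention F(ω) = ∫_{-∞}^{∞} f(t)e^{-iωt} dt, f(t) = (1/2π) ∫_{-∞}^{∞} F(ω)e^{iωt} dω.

f(t) = \frac{6 t^{4}}{\left(t^{2} + 16\right)^{3}}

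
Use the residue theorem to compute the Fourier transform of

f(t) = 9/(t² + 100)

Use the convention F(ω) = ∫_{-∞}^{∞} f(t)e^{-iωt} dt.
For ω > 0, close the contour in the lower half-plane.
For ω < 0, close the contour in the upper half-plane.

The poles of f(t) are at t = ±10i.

Let g(z) = f(z)e^{-iωz}; for large |z| the factor e^{-iωz} decays in the lower half-plane when ω > 0 and in the upper half-plane when ω < 0.

Case ω > 0 (lower half-plane, clockwise contour ⇒ F(ω) = -2πi·ΣRes):
  Res_{z = - 10 i} g(z) = \frac{9 i e^{- 10 \omega}}{20}
  F(ω) = -2πi·ΣRes = \frac{9 \pi e^{- 10 \omega}}{10}

Case ω < 0 (upper half-plane, counterclockwise contour ⇒ F(ω) = +2πi·ΣRes):
  Res_{z = 10 i} g(z) = - \frac{9 i e^{10 \omega}}{20}
  F(ω) = 2πi·ΣRes = \frac{9 \pi e^{10 \omega}}{10}

Both cases combine into a single formula in |ω|:

F(ω) = \frac{9 \pi e^{- 10 \left|{\omega}\right|}}{10}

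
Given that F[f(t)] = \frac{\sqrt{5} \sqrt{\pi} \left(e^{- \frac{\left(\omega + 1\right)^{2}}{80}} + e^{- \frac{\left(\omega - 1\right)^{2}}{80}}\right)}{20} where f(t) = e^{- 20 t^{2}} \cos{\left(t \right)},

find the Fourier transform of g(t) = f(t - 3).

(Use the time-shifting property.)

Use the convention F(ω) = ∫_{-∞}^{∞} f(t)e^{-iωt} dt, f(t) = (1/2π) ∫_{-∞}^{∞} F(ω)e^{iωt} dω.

F[g](ω) = \frac{\sqrt{5} \sqrt{\pi} \left(e^{\frac{\omega}{20}} + 1\right) e^{- \frac{\omega^{2}}{80} - \frac{\omega}{40} - 3 i \omega - \frac{1}{80}}}{20}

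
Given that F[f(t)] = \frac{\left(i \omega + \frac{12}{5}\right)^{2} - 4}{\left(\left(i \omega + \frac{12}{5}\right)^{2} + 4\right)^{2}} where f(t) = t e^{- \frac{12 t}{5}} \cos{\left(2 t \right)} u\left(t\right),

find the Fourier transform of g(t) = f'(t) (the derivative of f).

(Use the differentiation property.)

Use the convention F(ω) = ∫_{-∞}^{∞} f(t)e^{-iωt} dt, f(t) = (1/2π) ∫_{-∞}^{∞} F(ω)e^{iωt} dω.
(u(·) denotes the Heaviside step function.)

F[g](ω) = \frac{25 i \omega \left(\left(5 i \omega + 12\right)^{2} - 100\right)}{\left(\left(5 i \omega + 12\right)^{2} + 100\right)^{2}}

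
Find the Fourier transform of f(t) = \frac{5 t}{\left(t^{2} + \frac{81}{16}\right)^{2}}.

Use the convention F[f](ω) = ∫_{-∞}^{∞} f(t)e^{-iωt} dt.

F(ω) = - \frac{10 i \pi \omega e^{- \frac{9 \left|{\omega}\right|}{4}}}{9}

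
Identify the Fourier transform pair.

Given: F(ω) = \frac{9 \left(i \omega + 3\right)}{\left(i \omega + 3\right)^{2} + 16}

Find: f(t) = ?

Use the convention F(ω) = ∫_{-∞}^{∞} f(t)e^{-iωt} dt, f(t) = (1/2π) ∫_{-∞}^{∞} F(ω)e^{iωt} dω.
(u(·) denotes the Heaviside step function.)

f(t) = 9 e^{- 3 t} \cos{\left(4 t \right)} u\left(t\right)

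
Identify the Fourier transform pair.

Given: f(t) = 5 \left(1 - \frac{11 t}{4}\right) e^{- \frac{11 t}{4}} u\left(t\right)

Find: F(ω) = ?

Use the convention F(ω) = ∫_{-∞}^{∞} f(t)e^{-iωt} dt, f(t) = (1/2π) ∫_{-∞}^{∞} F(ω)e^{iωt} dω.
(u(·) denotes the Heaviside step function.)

F(ω) = \frac{80 i \omega}{- 16 \omega^{2} + 88 i \omega + 121}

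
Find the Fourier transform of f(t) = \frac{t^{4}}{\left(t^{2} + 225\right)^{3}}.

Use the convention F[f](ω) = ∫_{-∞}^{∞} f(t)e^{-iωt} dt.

F(ω) = \frac{\pi \left(75 \omega^{2} - 25 \left|{\omega}\right| + 1\right) e^{- 15 \left|{\omega}\right|}}{40}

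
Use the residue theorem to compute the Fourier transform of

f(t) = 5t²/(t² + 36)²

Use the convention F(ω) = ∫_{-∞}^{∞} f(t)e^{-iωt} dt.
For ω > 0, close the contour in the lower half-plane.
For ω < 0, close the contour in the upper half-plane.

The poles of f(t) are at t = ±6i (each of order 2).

Let g(z) = f(z)e^{-iωz}; for large |z| the factor e^{-iωz} decays in the lower half-plane when ω > 0 and in the upper half-plane when ω < 0.

Case ω > 0 (lower half-plane, clockwise contour ⇒ F(ω) = -2πi·ΣRes):
  Res_{z = - 6 i} g(z) = \frac{5 i \left(1 - 6 \omega\right) e^{- 6 \omega}}{24} (pole of order 2)
  F(ω) = -2πi·ΣRes = \frac{5 \pi \left(1 - 6 \omega\right) e^{- 6 \omega}}{12}

Case ω < 0 (upper half-plane, counterclockwise contour ⇒ F(ω) = +2πi·ΣRes):
  Res_{z = 6 i} g(z) = \frac{5 i \left(- 6 \omega - 1\right) e^{6 \omega}}{24} (pole of order 2)
  F(ω) = 2πi·ΣRes = \frac{5 \pi \left(6 \omega + 1\right) e^{6 \omega}}{12}

Both cases combine into a single formula in |ω|:

F(ω) = \frac{5 \pi \left(1 - 6 \left|{\omega}\right|\right) e^{- 6 \left|{\omega}\right|}}{12}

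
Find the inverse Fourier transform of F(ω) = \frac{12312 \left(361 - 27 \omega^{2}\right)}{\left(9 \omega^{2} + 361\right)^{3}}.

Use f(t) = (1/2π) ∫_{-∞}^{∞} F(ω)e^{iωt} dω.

f(t) = 6 t^{2} e^{- \frac{19 \left|{t}\right|}{3}}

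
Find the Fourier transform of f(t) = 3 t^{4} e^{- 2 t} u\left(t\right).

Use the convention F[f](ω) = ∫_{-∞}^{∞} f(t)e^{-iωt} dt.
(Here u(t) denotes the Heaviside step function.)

F(ω) = \frac{72}{\left(i \omega + 2\right)^{5}}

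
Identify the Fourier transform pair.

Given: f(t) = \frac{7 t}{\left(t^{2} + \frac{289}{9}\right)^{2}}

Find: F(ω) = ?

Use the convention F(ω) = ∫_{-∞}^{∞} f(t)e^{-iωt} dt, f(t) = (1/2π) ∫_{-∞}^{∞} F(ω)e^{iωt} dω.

F(ω) = - \frac{21 i \pi \omega e^{- \frac{17 \left|{\omega}\right|}{3}}}{34}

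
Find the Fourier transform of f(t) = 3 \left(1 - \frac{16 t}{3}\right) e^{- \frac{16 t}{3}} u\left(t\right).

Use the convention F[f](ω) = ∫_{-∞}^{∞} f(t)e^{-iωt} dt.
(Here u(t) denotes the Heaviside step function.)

F(ω) = \frac{27 i \omega}{- 9 \omega^{2} + 96 i \omega + 256}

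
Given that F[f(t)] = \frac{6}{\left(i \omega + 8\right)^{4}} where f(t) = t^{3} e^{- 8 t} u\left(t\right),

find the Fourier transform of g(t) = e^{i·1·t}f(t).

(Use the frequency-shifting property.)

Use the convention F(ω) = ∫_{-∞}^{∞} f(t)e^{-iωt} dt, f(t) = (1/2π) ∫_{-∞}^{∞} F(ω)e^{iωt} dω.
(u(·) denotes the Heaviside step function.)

F[g](ω) = \frac{6}{\left(i \left(\omega - 1\right) + 8\right)^{4}}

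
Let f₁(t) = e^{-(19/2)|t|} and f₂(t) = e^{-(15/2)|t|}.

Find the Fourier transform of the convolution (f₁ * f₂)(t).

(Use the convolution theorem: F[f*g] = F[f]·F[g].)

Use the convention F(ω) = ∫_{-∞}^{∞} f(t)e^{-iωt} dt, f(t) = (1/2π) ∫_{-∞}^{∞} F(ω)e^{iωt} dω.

F[f₁*f₂](ω) = \frac{4560}{16 \omega^{4} + 2344 \omega^{2} + 81225}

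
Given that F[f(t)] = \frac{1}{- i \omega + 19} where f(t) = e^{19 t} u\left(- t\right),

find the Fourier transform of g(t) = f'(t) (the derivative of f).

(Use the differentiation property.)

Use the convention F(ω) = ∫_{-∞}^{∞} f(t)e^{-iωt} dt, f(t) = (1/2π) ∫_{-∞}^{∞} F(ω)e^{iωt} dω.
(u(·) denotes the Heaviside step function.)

F[g](ω) = - \frac{\omega}{\omega + 19 i}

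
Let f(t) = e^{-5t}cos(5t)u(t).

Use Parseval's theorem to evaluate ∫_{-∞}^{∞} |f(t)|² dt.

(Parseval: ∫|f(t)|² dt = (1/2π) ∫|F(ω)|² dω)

∫|f(t)|² dt = \frac{3}{40}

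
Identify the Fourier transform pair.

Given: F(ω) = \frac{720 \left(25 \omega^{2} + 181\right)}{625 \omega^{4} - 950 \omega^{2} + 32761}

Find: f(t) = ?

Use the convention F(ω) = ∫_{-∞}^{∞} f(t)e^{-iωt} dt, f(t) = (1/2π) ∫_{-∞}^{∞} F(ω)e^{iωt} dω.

f(t) = 8 e^{- \frac{9 \left|{t}\right|}{5}} \cos{\left(2 t \right)}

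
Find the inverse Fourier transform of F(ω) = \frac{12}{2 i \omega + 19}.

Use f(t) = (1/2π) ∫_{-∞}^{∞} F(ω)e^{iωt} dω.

f(t) = 6 e^{- \frac{19 t}{2}} u\left(t\right)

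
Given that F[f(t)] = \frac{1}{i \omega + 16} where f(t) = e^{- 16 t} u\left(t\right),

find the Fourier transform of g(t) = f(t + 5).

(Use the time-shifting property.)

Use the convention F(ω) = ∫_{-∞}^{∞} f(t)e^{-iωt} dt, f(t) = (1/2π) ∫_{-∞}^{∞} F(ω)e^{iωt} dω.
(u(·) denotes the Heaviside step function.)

F[g](ω) = \frac{e^{5 i \omega}}{i \omega + 16}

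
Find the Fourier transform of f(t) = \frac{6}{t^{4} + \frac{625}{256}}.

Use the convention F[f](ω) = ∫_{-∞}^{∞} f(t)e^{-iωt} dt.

F(ω) = \frac{384 \pi e^{- \frac{5 \sqrt{2} \left|{\omega}\right|}{8}} \sin{\left(\frac{5 \sqrt{2} \left|{\omega}\right|}{8} + \frac{\pi}{4} \right)}}{125}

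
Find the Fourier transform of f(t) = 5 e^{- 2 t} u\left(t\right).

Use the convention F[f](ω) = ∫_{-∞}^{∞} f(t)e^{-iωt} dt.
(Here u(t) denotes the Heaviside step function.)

F(ω) = \frac{5}{i \omega + 2}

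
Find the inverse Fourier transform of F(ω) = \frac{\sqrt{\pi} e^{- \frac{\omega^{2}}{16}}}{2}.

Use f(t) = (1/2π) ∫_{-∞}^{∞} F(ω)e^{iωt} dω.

f(t) = e^{- 4 t^{2}}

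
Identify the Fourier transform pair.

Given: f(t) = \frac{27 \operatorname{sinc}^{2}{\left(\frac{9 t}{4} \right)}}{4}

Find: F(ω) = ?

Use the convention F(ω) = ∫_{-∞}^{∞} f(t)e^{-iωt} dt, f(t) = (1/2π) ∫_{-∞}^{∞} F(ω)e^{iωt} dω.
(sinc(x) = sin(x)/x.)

F(ω) = \begin{cases} \frac{\pi \left(9 - 2 \left|{\omega}\right|\right)}{3} & \text{for}\: \omega > - \frac{9}{2} \wedge \omega < \frac{9}{2} \\0 & \text{otherwise} \end{cases}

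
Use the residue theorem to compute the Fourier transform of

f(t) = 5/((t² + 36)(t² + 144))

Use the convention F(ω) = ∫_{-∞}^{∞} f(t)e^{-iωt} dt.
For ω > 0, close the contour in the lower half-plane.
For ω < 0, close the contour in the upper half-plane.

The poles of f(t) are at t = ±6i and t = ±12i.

Let g(z) = f(z)e^{-iωz}; for large |z| the factor e^{-iωz} decays in the lower half-plane when ω > 0 and in the upper half-plane when ω < 0.

Case ω > 0 (lower half-plane, clockwise contour ⇒ F(ω) = -2πi·ΣRes):
  Res_{z = - 6 i} g(z) = \frac{5 i e^{- 6 \omega}}{1296}
  Res_{z = - 12 i} g(z) = - \frac{5 i e^{- 12 \omega}}{2592}
  F(ω) = -2πi·ΣRes = \frac{5 \pi \left(2 e^{6 \omega} - 1\right) e^{- 12 \omega}}{1296}

Case ω < 0 (upper half-plane, counterclockwise contour ⇒ F(ω) = +2πi·ΣRes):
  Res_{z = 6 i} g(z) = - \frac{5 i e^{6 \omega}}{1296}
  Res_{z = 12 i} g(z) = \frac{5 i e^{12 \omega}}{2592}
  F(ω) = 2πi·ΣRes = \frac{5 \pi \left(2 - e^{6 \omega}\right) e^{6 \omega}}{1296}

Both cases combine into a single formula in |ω|:

F(ω) = \frac{5 \pi \left(2 e^{6 \left|{\omega}\right|} - 1\right) e^{- 12 \left|{\omega}\right|}}{1296}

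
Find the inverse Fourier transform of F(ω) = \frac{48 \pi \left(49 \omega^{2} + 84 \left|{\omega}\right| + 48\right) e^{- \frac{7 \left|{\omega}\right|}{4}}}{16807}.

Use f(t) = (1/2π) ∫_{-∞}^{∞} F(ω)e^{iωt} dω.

f(t) = \frac{6}{\left(t^{2} + \frac{49}{16}\right)^{3}}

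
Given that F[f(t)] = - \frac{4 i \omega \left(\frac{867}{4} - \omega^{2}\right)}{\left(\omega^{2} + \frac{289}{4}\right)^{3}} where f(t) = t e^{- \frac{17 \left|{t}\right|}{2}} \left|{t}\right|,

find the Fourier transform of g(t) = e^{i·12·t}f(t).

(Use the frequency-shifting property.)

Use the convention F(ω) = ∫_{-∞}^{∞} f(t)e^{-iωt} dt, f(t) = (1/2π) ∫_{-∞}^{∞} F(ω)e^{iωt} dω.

F[g](ω) = \frac{64 i \left(\omega - 12\right) \left(4 \left(\omega - 12\right)^{2} - 867\right)}{\left(4 \left(\omega - 12\right)^{2} + 289\right)^{3}}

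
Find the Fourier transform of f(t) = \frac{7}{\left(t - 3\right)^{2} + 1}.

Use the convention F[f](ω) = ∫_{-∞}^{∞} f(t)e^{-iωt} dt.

F(ω) = 7 \pi e^{- 3 i \omega - \left|{\omega}\right|}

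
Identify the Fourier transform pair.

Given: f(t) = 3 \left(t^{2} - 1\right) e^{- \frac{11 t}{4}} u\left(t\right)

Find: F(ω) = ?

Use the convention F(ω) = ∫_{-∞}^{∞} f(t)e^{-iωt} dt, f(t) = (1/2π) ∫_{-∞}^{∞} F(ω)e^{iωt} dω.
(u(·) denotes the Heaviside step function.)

F(ω) = \frac{12 \left(128 i \omega - \left(4 i \omega + 11\right)^{3} + 352\right)}{\left(4 i \omega + 11\right)^{4}}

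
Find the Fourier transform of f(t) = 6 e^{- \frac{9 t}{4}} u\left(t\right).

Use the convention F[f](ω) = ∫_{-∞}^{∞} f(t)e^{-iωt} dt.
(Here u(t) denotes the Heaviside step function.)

F(ω) = \frac{24}{4 i \omega + 9}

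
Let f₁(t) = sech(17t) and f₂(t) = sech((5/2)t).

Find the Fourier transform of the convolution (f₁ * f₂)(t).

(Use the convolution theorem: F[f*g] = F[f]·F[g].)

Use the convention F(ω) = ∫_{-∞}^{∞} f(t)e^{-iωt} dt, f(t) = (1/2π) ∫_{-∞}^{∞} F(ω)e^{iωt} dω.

F[f₁*f₂](ω) = \frac{2 \pi^{2}}{85 \cosh{\left(\frac{\pi \omega}{34} \right)} \cosh{\left(\frac{\pi \omega}{5} \right)}}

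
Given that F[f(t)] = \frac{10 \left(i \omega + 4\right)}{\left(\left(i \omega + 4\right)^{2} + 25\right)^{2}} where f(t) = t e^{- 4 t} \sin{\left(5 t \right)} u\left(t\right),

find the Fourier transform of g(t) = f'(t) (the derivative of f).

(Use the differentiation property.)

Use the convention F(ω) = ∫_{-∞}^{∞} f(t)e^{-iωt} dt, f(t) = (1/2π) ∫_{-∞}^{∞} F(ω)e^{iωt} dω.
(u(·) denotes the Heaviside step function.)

F[g](ω) = \frac{10 i \omega \left(i \omega + 4\right)}{\left(\left(i \omega + 4\right)^{2} + 25\right)^{2}}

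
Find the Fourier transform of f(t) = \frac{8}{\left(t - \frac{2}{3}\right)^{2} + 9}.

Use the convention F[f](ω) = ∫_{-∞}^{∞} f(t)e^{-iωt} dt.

F(ω) = \frac{8 \pi e^{- \frac{2 i \omega}{3} - 3 \left|{\omega}\right|}}{3}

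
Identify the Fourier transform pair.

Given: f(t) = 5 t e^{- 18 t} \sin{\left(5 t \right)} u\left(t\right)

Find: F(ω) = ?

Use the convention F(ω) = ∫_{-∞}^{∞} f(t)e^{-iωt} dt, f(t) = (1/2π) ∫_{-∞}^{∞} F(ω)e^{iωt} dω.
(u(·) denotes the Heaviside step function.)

F(ω) = \frac{50 \left(i \omega + 18\right)}{\left(\left(i \omega + 18\right)^{2} + 25\right)^{2}}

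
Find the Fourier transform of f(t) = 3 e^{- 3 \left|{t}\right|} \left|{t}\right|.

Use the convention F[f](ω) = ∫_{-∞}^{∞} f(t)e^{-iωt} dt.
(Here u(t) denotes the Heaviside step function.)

F(ω) = \frac{6 \left(9 - \omega^{2}\right)}{\left(\omega^{2} + 9\right)^{2}}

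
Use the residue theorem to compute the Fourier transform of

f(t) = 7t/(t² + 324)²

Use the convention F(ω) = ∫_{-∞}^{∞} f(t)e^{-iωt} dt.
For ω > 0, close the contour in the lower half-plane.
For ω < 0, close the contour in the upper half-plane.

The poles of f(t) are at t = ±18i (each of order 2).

Let g(z) = f(z)e^{-iωz}; for large |z| the factor e^{-iωz} decays in the lower half-plane when ω > 0 and in the upper half-plane when ω < 0.

Case ω > 0 (lower half-plane, clockwise contour ⇒ F(ω) = -2πi·ΣRes):
  Res_{z = - 18 i} g(z) = \frac{7 \omega e^{- 18 \omega}}{72} (pole of order 2)
  F(ω) = -2πi·ΣRes = - \frac{7 i \pi \omega e^{- 18 \omega}}{36}

Case ω < 0 (upper half-plane, counterclockwise contour ⇒ F(ω) = +2πi·ΣRes):
  Res_{z = 18 i} g(z) = - \frac{7 \omega e^{18 \omega}}{72} (pole of order 2)
  F(ω) = 2πi·ΣRes = - \frac{7 i \pi \omega e^{18 \omega}}{36}

Both cases combine into a single formula in |ω|:

F(ω) = - \frac{7 i \pi \omega e^{- 18 \left|{\omega}\right|}}{36}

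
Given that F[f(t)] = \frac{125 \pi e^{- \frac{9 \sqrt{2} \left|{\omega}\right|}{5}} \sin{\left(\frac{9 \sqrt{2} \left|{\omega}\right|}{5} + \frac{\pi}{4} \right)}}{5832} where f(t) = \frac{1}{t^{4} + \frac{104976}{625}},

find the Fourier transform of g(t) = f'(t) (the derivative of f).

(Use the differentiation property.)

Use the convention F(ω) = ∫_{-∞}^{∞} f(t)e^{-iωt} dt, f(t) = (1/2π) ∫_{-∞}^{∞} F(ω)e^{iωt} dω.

F[g](ω) = \frac{125 i \pi \omega e^{- \frac{9 \sqrt{2} \left|{\omega}\right|}{5}} \sin{\left(\frac{9 \sqrt{2} \left|{\omega}\right|}{5} + \frac{\pi}{4} \right)}}{5832}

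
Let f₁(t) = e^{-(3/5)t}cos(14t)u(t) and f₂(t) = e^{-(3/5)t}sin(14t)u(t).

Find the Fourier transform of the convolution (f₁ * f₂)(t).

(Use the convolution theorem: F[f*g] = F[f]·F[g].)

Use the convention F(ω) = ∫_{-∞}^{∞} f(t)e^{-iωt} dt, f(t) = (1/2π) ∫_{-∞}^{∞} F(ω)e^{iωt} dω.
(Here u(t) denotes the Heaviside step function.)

F[f₁*f₂](ω) = \frac{1750 \left(5 i \omega + 3\right)}{\left(\left(5 i \omega + 3\right)^{2} + 4900\right)^{2}}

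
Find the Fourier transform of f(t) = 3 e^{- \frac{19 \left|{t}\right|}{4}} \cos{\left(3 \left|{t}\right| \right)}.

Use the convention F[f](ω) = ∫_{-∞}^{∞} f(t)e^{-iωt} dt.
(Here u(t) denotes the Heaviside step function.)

F(ω) = \frac{456 \left(16 \omega^{2} + 505\right)}{256 \omega^{4} + 6944 \omega^{2} + 255025}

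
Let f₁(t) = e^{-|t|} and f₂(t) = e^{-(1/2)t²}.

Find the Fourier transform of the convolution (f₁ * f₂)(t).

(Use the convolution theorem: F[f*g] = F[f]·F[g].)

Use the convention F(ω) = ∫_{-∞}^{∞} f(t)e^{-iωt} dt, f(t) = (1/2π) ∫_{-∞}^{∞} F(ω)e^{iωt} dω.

F[f₁*f₂](ω) = \frac{2 \sqrt{2} \sqrt{\pi} e^{- \frac{\omega^{2}}{2}}}{\omega^{2} + 1}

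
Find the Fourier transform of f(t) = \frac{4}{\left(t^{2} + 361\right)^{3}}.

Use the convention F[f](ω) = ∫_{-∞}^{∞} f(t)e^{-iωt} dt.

F(ω) = \frac{\pi \left(361 \omega^{2} + 57 \left|{\omega}\right| + 3\right) e^{- 19 \left|{\omega}\right|}}{4952198}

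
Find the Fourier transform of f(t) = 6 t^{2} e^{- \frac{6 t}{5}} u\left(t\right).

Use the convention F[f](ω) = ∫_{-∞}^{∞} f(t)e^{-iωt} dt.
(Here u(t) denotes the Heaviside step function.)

F(ω) = \frac{1500}{\left(5 i \omega + 6\right)^{3}}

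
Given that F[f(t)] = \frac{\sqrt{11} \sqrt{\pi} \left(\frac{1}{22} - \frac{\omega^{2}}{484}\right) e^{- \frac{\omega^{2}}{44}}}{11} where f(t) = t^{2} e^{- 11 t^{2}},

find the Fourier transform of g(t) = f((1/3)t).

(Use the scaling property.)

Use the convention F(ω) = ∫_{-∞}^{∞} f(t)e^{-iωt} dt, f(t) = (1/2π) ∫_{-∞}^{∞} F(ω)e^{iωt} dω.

F[g](ω) = \frac{3 \sqrt{11} \sqrt{\pi} \left(22 - 9 \omega^{2}\right) e^{- \frac{9 \omega^{2}}{44}}}{5324}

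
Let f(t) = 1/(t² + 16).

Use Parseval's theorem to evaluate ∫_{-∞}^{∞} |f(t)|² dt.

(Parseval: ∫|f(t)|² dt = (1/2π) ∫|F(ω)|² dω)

∫|f(t)|² dt = \frac{\pi}{128}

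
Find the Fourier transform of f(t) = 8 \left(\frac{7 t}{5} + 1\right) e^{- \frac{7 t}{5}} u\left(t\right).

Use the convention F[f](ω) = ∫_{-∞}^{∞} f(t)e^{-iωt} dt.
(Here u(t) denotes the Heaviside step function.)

F(ω) = \frac{40 \left(- 5 i \omega - 14\right)}{25 \omega^{2} - 70 i \omega - 49}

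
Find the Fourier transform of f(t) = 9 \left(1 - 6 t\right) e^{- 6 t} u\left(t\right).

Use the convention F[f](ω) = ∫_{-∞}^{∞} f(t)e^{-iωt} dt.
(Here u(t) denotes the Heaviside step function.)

F(ω) = \frac{9 i \omega}{- \omega^{2} + 12 i \omega + 36}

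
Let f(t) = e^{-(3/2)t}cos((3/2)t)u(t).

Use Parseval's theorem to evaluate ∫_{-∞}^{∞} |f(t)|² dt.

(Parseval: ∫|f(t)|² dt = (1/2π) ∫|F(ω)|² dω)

∫|f(t)|² dt = \frac{1}{4}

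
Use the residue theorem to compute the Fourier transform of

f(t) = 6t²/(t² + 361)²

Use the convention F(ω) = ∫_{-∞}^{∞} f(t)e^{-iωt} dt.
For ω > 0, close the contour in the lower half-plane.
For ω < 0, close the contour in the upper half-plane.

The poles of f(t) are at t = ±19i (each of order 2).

Let g(z) = f(z)e^{-iωz}; for large |z| the factor e^{-iωz} decays in the lower half-plane when ω > 0 and in the upper half-plane when ω < 0.

Case ω > 0 (lower half-plane, clockwise contour ⇒ F(ω) = -2πi·ΣRes):
  Res_{z = - 19 i} g(z) = \frac{3 i \left(1 - 19 \omega\right) e^{- 19 \omega}}{38} (pole of order 2)
  F(ω) = -2πi·ΣRes = \frac{3 \pi \left(1 - 19 \omega\right) e^{- 19 \omega}}{19}

Case ω < 0 (upper half-plane, counterclockwise contour ⇒ F(ω) = +2πi·ΣRes):
  Res_{z = 19 i} g(z) = \frac{3 i \left(- 19 \omega - 1\right) e^{19 \omega}}{38} (pole of order 2)
  F(ω) = 2πi·ΣRes = \frac{3 \pi \left(19 \omega + 1\right) e^{19 \omega}}{19}

Both cases combine into a single formula in |ω|:

F(ω) = \frac{3 \pi \left(1 - 19 \left|{\omega}\right|\right) e^{- 19 \left|{\omega}\right|}}{19}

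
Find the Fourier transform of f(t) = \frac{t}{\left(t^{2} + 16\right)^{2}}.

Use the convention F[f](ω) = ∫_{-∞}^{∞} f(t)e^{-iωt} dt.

F(ω) = - \frac{i \pi \omega e^{- 4 \left|{\omega}\right|}}{8}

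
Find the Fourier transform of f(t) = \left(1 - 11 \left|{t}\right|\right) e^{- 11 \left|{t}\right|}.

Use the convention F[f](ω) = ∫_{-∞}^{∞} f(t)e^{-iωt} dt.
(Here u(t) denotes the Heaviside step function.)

F(ω) = \frac{44 \omega^{2}}{\left(\omega^{2} + 121\right)^{2}}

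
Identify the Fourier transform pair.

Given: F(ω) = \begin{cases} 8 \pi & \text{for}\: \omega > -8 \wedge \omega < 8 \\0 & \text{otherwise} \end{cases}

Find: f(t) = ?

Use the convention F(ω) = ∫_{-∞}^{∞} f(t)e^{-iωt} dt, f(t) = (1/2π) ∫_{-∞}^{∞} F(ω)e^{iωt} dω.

f(t) = \frac{8 \sin{\left(8 t \right)}}{t}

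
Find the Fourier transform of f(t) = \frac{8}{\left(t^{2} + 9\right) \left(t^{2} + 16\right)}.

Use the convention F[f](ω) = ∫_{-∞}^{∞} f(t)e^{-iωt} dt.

F(ω) = \frac{2 \pi \left(4 e^{\left|{\omega}\right|} - 3\right) e^{- 4 \left|{\omega}\right|}}{21}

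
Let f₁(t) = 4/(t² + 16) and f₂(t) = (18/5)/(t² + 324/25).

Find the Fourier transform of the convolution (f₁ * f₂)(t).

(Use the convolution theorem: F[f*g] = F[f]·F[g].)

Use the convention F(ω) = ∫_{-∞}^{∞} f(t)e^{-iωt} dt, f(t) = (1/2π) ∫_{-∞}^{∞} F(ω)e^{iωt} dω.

F[f₁*f₂](ω) = \pi^{2} e^{- \frac{38 \left|{\omega}\right|}{5}}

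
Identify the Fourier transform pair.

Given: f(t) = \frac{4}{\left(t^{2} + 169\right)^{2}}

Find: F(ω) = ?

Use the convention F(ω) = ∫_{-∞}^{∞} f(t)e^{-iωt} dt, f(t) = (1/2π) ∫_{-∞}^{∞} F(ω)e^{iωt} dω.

F(ω) = \frac{2 \pi \left(13 \left|{\omega}\right| + 1\right) e^{- 13 \left|{\omega}\right|}}{2197}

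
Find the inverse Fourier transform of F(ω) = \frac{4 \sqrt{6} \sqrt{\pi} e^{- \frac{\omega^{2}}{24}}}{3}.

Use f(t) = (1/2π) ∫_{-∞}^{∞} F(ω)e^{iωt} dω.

f(t) = 8 e^{- 6 t^{2}}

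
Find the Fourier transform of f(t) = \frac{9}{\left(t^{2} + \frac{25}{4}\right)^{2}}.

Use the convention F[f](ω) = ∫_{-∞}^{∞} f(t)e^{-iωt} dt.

F(ω) = \frac{18 \pi \left(5 \left|{\omega}\right| + 2\right) e^{- \frac{5 \left|{\omega}\right|}{2}}}{125}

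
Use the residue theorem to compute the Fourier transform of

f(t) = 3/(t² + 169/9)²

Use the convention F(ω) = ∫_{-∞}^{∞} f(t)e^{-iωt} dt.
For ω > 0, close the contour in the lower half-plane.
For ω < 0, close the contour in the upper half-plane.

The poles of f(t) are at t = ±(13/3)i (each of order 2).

Let g(z) = f(z)e^{-iωz}; for large |z| the factor e^{-iωz} decays in the lower half-plane when ω > 0 and in the upper half-plane when ω < 0.

Case ω > 0 (lower half-plane, clockwise contour ⇒ F(ω) = -2πi·ΣRes):
  Res_{z = - \frac{13 i}{3}} g(z) = \frac{27 i \left(13 \omega + 3\right) e^{- \frac{13 \omega}{3}}}{8788} (pole of order 2)
  F(ω) = -2πi·ΣRes = \frac{27 \pi \left(13 \omega + 3\right) e^{- \frac{13 \omega}{3}}}{4394}

Case ω < 0 (upper half-plane, counterclockwise contour ⇒ F(ω) = +2πi·ΣRes):
  Res_{z = \frac{13 i}{3}} g(z) = \frac{27 i \left(13 \omega - 3\right) e^{\frac{13 \omega}{3}}}{8788} (pole of order 2)
  F(ω) = 2πi·ΣRes = \frac{27 \pi \left(3 - 13 \omega\right) e^{\frac{13 \omega}{3}}}{4394}

Both cases combine into a single formula in |ω|:

F(ω) = \frac{27 \pi \left(13 \left|{\omega}\right| + 3\right) e^{- \frac{13 \left|{\omega}\right|}{3}}}{4394}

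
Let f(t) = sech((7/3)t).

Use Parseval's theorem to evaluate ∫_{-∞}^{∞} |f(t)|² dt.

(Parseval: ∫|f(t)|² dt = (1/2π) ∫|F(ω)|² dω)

∫|f(t)|² dt = \frac{6}{7}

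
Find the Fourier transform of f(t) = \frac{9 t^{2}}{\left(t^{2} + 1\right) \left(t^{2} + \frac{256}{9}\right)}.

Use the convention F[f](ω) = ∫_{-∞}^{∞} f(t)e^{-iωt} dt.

F(ω) = - \frac{81 \pi e^{- \left|{\omega}\right|}}{247} + \frac{432 \pi e^{- \frac{16 \left|{\omega}\right|}{3}}}{247}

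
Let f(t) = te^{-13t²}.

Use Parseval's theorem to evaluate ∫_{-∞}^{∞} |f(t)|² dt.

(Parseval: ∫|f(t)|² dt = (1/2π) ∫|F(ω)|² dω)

∫|f(t)|² dt = \frac{\sqrt{26} \sqrt{\pi}}{1352}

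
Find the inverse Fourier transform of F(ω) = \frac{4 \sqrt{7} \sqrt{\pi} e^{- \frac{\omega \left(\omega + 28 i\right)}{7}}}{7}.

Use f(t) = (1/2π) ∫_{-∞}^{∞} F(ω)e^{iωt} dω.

f(t) = 2 e^{- \frac{7 \left(t - 4\right)^{2}}{4}}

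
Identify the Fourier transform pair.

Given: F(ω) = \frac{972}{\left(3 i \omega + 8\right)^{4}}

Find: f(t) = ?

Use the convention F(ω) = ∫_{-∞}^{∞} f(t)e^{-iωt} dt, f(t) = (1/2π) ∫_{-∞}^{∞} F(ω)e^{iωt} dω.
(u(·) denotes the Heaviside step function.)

f(t) = 2 t^{3} e^{- \frac{8 t}{3}} u\left(t\right)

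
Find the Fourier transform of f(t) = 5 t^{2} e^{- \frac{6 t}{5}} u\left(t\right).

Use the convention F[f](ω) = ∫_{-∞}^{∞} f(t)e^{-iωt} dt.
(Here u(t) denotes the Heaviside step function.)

F(ω) = \frac{1250}{\left(5 i \omega + 6\right)^{3}}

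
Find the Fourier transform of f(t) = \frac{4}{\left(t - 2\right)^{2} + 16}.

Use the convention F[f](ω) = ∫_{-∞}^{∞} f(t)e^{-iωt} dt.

F(ω) = \pi e^{- 2 i \omega - 4 \left|{\omega}\right|}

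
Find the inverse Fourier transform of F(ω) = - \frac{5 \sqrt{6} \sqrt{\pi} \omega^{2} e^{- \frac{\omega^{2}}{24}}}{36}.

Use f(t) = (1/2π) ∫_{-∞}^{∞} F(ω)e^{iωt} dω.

f(t) = 5 \left(24 t^{2} - 2\right) e^{- 6 t^{2}}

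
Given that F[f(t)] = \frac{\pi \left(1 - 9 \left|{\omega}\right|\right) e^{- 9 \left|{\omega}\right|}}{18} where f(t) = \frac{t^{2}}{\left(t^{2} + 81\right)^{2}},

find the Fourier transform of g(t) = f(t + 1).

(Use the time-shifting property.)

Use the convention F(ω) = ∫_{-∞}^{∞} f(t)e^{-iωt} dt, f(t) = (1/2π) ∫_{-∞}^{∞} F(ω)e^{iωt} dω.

F[g](ω) = - \frac{\pi \left(9 \left|{\omega}\right| - 1\right) e^{i \omega - 9 \left|{\omega}\right|}}{18}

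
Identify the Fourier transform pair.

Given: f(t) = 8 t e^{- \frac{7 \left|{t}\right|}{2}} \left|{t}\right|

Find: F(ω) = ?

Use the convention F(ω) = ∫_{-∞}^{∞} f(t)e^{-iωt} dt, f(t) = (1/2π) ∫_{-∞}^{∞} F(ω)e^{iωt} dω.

F(ω) = \frac{512 i \omega \left(4 \omega^{2} - 147\right)}{\left(4 \omega^{2} + 49\right)^{3}}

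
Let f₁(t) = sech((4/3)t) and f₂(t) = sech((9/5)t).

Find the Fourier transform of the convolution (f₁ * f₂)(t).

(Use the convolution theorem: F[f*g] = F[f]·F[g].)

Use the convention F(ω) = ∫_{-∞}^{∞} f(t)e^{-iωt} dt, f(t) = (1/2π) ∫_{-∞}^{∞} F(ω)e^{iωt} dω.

F[f₁*f₂](ω) = \frac{5 \pi^{2}}{12 \cosh{\left(\frac{5 \pi \omega}{18} \right)} \cosh{\left(\frac{3 \pi \omega}{8} \right)}}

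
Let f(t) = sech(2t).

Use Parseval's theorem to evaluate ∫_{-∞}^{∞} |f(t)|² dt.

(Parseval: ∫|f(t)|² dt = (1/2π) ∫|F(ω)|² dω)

∫|f(t)|² dt = 1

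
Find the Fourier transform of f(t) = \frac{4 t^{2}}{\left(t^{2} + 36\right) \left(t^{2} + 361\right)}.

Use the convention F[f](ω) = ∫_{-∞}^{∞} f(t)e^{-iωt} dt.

F(ω) = \frac{4 \pi \left(19 - 6 e^{13 \left|{\omega}\right|}\right) e^{- 19 \left|{\omega}\right|}}{325}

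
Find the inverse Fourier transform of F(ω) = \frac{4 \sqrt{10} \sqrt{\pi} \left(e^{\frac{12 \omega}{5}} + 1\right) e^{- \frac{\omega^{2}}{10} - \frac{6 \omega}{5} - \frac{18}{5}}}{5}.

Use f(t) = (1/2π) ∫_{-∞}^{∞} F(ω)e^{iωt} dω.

f(t) = 8 e^{- \frac{5 t^{2}}{2}} \cos{\left(6 t \right)}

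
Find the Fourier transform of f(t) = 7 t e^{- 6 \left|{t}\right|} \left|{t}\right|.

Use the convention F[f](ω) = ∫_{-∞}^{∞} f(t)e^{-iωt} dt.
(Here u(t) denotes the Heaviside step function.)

F(ω) = \frac{28 i \omega \left(\omega^{2} - 108\right)}{\left(\omega^{2} + 36\right)^{3}}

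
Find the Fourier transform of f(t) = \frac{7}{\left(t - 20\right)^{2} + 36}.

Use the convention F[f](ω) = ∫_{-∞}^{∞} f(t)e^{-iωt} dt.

F(ω) = \frac{7 \pi e^{- 20 i \omega - 6 \left|{\omega}\right|}}{6}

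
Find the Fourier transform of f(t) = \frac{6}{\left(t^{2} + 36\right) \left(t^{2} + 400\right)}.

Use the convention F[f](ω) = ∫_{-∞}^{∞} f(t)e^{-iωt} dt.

F(ω) = \frac{\pi \left(10 e^{14 \left|{\omega}\right|} - 3\right) e^{- 20 \left|{\omega}\right|}}{3640}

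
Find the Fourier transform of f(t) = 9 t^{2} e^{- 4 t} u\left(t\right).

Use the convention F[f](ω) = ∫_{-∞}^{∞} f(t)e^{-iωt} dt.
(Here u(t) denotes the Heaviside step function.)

F(ω) = \frac{18}{\left(i \omega + 4\right)^{3}}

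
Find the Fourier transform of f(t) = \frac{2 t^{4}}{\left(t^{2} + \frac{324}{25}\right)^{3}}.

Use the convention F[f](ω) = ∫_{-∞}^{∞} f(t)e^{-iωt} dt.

F(ω) = \frac{\pi \left(108 \omega^{2} - 150 \left|{\omega}\right| + 25\right) e^{- \frac{18 \left|{\omega}\right|}{5}}}{120}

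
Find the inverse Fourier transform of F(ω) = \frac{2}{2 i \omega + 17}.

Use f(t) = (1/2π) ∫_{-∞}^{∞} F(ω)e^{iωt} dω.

f(t) = e^{- \frac{17 t}{2}} u\left(t\right)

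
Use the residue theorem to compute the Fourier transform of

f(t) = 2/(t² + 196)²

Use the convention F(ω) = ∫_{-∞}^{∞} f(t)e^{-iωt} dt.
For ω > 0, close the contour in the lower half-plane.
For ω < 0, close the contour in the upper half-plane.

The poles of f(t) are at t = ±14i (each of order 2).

Let g(z) = f(z)e^{-iωz}; for large |z| the factor e^{-iωz} decays in the lower half-plane when ω > 0 and in the upper half-plane when ω < 0.

Case ω > 0 (lower half-plane, clockwise contour ⇒ F(ω) = -2πi·ΣRes):
  Res_{z = - 14 i} g(z) = \frac{i \left(14 \omega + 1\right) e^{- 14 \omega}}{5488} (pole of order 2)
  F(ω) = -2πi·ΣRes = \frac{\pi \left(14 \omega + 1\right) e^{- 14 \omega}}{2744}

Case ω < 0 (upper half-plane, counterclockwise contour ⇒ F(ω) = +2πi·ΣRes):
  Res_{z = 14 i} g(z) = \frac{i \left(14 \omega - 1\right) e^{14 \omega}}{5488} (pole of order 2)
  F(ω) = 2πi·ΣRes = \frac{\pi \left(1 - 14 \omega\right) e^{14 \omega}}{2744}

Both cases combine into a single formula in |ω|:

F(ω) = \frac{\pi \left(14 \left|{\omega}\right| + 1\right) e^{- 14 \left|{\omega}\right|}}{2744}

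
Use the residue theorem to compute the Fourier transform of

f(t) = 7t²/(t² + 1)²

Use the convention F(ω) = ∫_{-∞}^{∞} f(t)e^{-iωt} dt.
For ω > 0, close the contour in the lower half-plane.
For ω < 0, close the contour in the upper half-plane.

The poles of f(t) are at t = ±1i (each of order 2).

Let g(z) = f(z)e^{-iωz}; for large |z| the factor e^{-iωz} decays in the lower half-plane when ω > 0 and in the upper half-plane when ω < 0.

Case ω > 0 (lower half-plane, clockwise contour ⇒ F(ω) = -2πi·ΣRes):
  Res_{z = - i} g(z) = \frac{7 i \left(1 - \omega\right) e^{- \omega}}{4} (pole of order 2)
  F(ω) = -2πi·ΣRes = \frac{7 \pi \left(1 - \omega\right) e^{- \omega}}{2}

Case ω < 0 (upper half-plane, counterclockwise contour ⇒ F(ω) = +2πi·ΣRes):
  Res_{z = i} g(z) = \frac{7 i \left(- \omega - 1\right) e^{\omega}}{4} (pole of order 2)
  F(ω) = 2πi·ΣRes = \frac{7 \pi \left(\omega + 1\right) e^{\omega}}{2}

Both cases combine into a single formula in |ω|:

F(ω) = \frac{7 \pi \left(1 - \left|{\omega}\right|\right) e^{- \left|{\omega}\right|}}{2}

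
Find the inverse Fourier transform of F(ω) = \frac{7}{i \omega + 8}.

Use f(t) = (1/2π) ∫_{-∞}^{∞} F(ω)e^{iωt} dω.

f(t) = 7 e^{- 8 t} u\left(t\right)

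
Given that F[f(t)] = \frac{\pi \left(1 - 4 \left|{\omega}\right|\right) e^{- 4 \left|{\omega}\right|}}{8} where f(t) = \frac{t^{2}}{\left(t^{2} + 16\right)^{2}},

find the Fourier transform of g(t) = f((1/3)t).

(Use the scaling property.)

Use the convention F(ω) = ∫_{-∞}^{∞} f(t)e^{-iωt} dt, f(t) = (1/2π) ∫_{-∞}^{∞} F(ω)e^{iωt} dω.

F[g](ω) = \frac{3 \pi \left(1 - 12 \left|{\omega}\right|\right) e^{- 12 \left|{\omega}\right|}}{8}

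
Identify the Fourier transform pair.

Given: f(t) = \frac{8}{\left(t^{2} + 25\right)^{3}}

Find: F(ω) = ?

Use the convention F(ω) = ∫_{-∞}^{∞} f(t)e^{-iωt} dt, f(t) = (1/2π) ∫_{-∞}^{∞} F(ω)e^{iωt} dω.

F(ω) = \frac{\pi \left(25 \omega^{2} + 15 \left|{\omega}\right| + 3\right) e^{- 5 \left|{\omega}\right|}}{3125}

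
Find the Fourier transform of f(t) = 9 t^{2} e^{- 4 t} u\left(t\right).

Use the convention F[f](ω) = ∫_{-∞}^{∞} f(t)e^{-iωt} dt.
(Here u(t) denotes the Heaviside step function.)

F(ω) = \frac{18}{\left(i \omega + 4\right)^{3}}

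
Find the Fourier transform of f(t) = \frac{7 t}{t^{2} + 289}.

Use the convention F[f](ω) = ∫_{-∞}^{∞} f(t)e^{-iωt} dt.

F(ω) = - 7 i \pi e^{- 17 \left|{\omega}\right|} \operatorname{sign}{\left(\omega \right)}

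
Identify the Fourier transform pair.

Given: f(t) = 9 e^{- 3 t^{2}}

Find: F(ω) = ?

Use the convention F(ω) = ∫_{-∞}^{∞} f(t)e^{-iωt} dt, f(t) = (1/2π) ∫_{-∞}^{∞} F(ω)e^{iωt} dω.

F(ω) = 3 \sqrt{3} \sqrt{\pi} e^{- \frac{\omega^{2}}{12}}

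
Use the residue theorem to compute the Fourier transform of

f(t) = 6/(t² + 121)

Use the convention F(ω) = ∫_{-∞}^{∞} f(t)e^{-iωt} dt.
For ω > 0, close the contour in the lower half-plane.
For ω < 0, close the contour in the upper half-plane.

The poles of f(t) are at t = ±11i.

Let g(z) = f(z)e^{-iωz}; for large |z| the factor e^{-iωz} decays in the lower half-plane when ω > 0 and in the upper half-plane when ω < 0.

Case ω > 0 (lower half-plane, clockwise contour ⇒ F(ω) = -2πi·ΣRes):
  Res_{z = - 11 i} g(z) = \frac{3 i e^{- 11 \omega}}{11}
  F(ω) = -2πi·ΣRes = \frac{6 \pi e^{- 11 \omega}}{11}

Case ω < 0 (upper half-plane, counterclockwise contour ⇒ F(ω) = +2πi·ΣRes):
  Res_{z = 11 i} g(z) = - \frac{3 i e^{11 \omega}}{11}
  F(ω) = 2πi·ΣRes = \frac{6 \pi e^{11 \omega}}{11}

Both cases combine into a single formula in |ω|:

F(ω) = \frac{6 \pi e^{- 11 \left|{\omega}\right|}}{11}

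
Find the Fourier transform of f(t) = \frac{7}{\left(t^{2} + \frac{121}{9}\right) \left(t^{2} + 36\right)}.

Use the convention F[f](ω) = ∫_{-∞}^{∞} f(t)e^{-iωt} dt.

F(ω) = - \frac{3 \pi e^{- 6 \left|{\omega}\right|}}{58} + \frac{27 \pi e^{- \frac{11 \left|{\omega}\right|}{3}}}{319}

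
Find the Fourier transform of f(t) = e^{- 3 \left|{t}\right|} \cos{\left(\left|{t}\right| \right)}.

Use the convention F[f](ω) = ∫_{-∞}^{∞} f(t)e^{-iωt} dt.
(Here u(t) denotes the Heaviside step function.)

F(ω) = \frac{6 \left(\omega^{2} + 10\right)}{\omega^{4} + 16 \omega^{2} + 100}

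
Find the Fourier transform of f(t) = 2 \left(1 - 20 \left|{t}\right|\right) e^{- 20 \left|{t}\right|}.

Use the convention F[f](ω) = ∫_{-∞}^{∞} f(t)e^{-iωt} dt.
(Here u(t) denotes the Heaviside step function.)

F(ω) = \frac{160 \omega^{2}}{\left(\omega^{2} + 400\right)^{2}}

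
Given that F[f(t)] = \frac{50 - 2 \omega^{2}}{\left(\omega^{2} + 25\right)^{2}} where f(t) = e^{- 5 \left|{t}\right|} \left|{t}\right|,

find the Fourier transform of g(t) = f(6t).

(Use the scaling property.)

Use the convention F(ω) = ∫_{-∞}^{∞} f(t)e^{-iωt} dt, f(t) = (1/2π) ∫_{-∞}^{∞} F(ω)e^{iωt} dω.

F[g](ω) = \frac{12 \left(900 - \omega^{2}\right)}{\left(\omega^{2} + 900\right)^{2}}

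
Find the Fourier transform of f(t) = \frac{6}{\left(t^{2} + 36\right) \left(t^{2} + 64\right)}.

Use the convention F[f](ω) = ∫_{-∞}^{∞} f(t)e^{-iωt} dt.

F(ω) = \frac{\pi \left(4 e^{2 \left|{\omega}\right|} - 3\right) e^{- 8 \left|{\omega}\right|}}{112}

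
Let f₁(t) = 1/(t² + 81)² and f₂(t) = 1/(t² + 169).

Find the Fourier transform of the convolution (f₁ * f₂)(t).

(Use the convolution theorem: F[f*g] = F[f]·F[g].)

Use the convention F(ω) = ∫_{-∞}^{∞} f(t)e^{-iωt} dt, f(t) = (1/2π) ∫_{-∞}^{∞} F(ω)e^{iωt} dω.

F[f₁*f₂](ω) = \frac{\pi^{2} \left(9 \left|{\omega}\right| + 1\right) e^{- 22 \left|{\omega}\right|}}{18954}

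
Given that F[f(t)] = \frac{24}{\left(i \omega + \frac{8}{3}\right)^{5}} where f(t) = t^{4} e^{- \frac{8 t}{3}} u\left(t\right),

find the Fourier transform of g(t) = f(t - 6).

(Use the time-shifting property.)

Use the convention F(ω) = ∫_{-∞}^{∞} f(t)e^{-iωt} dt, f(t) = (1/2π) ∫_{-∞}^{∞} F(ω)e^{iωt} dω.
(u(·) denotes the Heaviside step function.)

F[g](ω) = \frac{5832 e^{- 6 i \omega}}{\left(3 i \omega + 8\right)^{5}}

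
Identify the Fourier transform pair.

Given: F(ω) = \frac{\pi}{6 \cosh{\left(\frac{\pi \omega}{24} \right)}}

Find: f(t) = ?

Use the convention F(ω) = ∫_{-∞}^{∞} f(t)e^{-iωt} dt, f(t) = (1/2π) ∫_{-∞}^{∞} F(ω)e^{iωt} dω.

f(t) = \frac{4}{e^{12 t} + e^{- 12 t}}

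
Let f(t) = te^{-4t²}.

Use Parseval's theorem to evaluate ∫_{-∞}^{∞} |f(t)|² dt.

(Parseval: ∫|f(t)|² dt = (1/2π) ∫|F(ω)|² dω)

∫|f(t)|² dt = \frac{\sqrt{2} \sqrt{\pi}}{64}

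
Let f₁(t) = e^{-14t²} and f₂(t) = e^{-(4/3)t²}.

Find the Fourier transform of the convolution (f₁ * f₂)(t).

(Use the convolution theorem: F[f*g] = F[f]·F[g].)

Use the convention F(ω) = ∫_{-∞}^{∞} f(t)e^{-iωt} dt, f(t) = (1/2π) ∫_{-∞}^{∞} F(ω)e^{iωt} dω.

F[f₁*f₂](ω) = \frac{\sqrt{42} \pi e^{- \frac{23 \omega^{2}}{112}}}{28}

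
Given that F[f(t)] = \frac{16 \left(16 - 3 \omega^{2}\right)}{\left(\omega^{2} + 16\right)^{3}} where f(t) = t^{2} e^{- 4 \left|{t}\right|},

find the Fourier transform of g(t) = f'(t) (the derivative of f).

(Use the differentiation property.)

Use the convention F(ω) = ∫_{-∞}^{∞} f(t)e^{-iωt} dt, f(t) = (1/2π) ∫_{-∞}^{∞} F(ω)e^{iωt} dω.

F[g](ω) = - \frac{16 i \omega \left(3 \omega^{2} - 16\right)}{\left(\omega^{2} + 16\right)^{3}}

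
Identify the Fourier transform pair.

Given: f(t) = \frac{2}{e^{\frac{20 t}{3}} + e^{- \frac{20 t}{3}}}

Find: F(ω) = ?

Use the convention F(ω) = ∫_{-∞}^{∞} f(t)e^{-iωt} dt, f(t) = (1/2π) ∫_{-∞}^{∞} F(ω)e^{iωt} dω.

F(ω) = \frac{3 \pi}{20 \cosh{\left(\frac{3 \pi \omega}{40} \right)}}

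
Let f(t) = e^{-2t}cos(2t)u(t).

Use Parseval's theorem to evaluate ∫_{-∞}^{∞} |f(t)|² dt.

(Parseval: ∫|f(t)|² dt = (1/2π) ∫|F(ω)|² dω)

∫|f(t)|² dt = \frac{3}{16}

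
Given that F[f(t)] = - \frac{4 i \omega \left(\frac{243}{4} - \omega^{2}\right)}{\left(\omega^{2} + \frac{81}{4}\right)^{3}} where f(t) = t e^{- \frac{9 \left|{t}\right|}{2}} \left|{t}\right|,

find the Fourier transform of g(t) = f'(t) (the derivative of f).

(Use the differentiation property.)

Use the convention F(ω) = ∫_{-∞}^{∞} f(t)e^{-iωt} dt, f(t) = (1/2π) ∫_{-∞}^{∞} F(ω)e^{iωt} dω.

F[g](ω) = \frac{\omega^{2} \left(15552 - 256 \omega^{2}\right)}{\left(4 \omega^{2} + 81\right)^{3}}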